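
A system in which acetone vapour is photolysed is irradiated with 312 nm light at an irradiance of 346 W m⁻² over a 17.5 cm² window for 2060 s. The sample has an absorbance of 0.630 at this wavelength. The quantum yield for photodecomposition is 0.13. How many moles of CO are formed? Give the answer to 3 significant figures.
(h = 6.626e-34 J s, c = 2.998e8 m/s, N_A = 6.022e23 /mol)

3.24e-4 mol

Photon energy at 312 nm: hc/λ = (6.626e-34)(2.998e8)/(312e-9) = 6.367e-19 J.
Energy delivered: (346 W m⁻²)(17.5e-4 m²)(2060 s) = 1247 J.
Photons incident: 1247 / 6.367e-19 = 1.959e21, i.e. 1.959e21/6.022e23 = 0.003253 mol.
Fraction absorbed: 1 − 10^(−0.630) = 0.7656.
Photons absorbed: 0.7656 × 0.003253 = 0.002490 mol.
Product: Φ × n_abs = 0.13 × 0.002490 = 3.237e-4 mol.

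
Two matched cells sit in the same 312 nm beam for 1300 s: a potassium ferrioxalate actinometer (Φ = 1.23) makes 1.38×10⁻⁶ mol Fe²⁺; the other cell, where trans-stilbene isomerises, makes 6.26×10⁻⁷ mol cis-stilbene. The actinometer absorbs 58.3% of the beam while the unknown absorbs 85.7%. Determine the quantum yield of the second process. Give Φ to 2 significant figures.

Φ = 0.38

Photons absorbed by the actinometer: 1.38×10⁻⁶ / 1.23 = 1.122×10⁻⁶ mol.
Incident flux: 1.122×10⁻⁶ / 0.583 = 1.925×10⁻⁶ einstein.
Absorbed by unknown: 0.857 × 1.925×10⁻⁶ = 1.650×10⁻⁶ mol.
Φ(unknown) = 6.26×10⁻⁷ / 1.650×10⁻⁶ = 0.38.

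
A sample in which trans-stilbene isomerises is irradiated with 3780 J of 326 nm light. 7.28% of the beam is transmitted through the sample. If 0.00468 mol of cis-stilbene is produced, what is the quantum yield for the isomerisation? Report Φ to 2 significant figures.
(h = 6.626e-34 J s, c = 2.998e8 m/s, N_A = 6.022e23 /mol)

Photon energy at 326 nm: hc/λ = (6.626e-34)(2.998e8)/(326e-9) = 6.093e-19 J.
Photons incident: 3780 / 6.093e-19 = 6.204e21, i.e. 6.204e21/6.022e23 = 0.01030 mol.
Fraction absorbed: 1 − 7.28/100 = 0.9272.
Photons absorbed: 0.9272 × 0.01030 = 0.009550 mol.
Φ = 0.00468 mol / 0.009550 mol photons = 0.49.

Φ = 0.49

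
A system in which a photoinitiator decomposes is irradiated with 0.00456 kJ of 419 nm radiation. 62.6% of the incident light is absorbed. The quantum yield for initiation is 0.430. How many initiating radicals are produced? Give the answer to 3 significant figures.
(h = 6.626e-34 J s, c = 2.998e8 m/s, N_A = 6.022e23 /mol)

2.59e18 initiating radicals

Photon energy at 419 nm: hc/λ = (6.626e-34)(2.998e8)/(419e-9) = 4.741e-19 J.
Incident energy: 0.00456 kJ = 4.56 J.
Photons incident: 4.56 / 4.741e-19 = 9.618e18, i.e. 9.618e18/6.022e23 = 1.597e-5 mol.
Photons absorbed: 0.626 × 1.597e-5 = 9.997e-6 mol.
Product: Φ × n_abs = 0.430 × 9.997e-6 = 4.299e-6 mol.
As a count: 4.299e-6 × 6.022e23 = 2.59e18.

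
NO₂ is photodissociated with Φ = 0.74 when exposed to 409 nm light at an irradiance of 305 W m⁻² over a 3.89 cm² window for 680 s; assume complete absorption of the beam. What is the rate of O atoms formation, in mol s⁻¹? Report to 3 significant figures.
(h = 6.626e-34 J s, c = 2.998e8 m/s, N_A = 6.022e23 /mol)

3.00e-7 mol s⁻¹

Photon energy at 409 nm: hc/λ = (6.626e-34)(2.998e8)/(409e-9) = 4.857e-19 J.
Energy delivered: (305 W m⁻²)(3.89e-4 m²)(680 s) = 80.68 J.
Photons incident: 80.68 / 4.857e-19 = 1.661e20, i.e. 1.661e20/6.022e23 = 2.758e-4 mol.
Product formed: 0.74 × 2.758e-4 = 2.041e-4 mol.
Rate: 2.041e-4 / 680 s = 3.00e-7 mol s⁻¹.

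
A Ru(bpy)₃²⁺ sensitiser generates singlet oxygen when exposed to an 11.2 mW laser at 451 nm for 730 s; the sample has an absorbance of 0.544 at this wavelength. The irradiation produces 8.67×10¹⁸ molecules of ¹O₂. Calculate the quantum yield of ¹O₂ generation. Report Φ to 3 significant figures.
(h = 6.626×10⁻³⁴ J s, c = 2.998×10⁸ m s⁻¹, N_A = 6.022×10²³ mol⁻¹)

Product: 8.67×10¹⁸ / 6.022×10²³ = 1.440×10⁻⁵ mol.
Photon energy at 451 nm: hc/λ = (6.626×10⁻³⁴)(2.998×10⁸)/(451×10⁻⁹) = 4.405×10⁻¹⁹ J.
Energy delivered: (11.2 mW)(730 s) = 8.176 J.
Photons incident: 8.176 / 4.405×10⁻¹⁹ = 1.856×10¹⁹, i.e. 1.856×10¹⁹/6.022×10²³ = 3.082×10⁻⁵ mol.
Fraction absorbed: 1 − 10^(−0.544) = 0.7142.
Photons absorbed: 0.7142 × 3.082×10⁻⁵ = 2.201×10⁻⁵ mol.
Φ = 1.440×10⁻⁵ mol / 2.201×10⁻⁵ mol photons = 0.654.

Φ = 0.654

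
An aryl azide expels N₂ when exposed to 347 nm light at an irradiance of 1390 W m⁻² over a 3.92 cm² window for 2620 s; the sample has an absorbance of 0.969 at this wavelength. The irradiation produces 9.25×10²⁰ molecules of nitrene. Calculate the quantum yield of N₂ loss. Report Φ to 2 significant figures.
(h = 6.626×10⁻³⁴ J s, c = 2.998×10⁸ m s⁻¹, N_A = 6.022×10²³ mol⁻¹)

Product: 9.25×10²⁰ / 6.022×10²³ = 0.001536 mol.
Photon energy at 347 nm: hc/λ = (6.626×10⁻³⁴)(2.998×10⁸)/(347×10⁻⁹) = 5.725×10⁻¹⁹ J.
Energy delivered: (1390 W m⁻²)(3.92×10⁻⁴ m²)(2620 s) = 1428 J.
Photons incident: 1428 / 5.725×10⁻¹⁹ = 2.494×10²¹, i.e. 2.494×10²¹/6.022×10²³ = 0.004141 mol.
Fraction absorbed: 1 − 10^(−0.969) = 0.8926.
Photons absorbed: 0.8926 × 0.004141 = 0.003696 mol.
Φ = 0.001536 mol / 0.003696 mol photons = 0.42.

Φ = 0.42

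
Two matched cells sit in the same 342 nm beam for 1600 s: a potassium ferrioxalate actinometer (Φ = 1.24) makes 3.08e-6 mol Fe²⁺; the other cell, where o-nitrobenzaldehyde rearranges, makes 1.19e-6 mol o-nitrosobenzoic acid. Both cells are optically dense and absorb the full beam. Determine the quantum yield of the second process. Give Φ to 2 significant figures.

Φ = 0.48

Photons absorbed by the actinometer: 3.08e-6 / 1.24 = 2.484e-6 mol.
Φ(unknown) = 1.19e-6 / 2.484e-6 = 0.48.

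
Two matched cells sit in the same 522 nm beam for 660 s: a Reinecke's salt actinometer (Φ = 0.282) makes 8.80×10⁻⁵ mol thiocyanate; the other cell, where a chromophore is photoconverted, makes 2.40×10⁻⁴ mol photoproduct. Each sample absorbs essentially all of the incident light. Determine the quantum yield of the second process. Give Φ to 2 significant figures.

Photons absorbed by the actinometer: 8.80×10⁻⁵ / 0.282 = 3.121×10⁻⁴ mol.
Φ(unknown) = 2.40×10⁻⁴ / 3.121×10⁻⁴ = 0.77.

Φ = 0.77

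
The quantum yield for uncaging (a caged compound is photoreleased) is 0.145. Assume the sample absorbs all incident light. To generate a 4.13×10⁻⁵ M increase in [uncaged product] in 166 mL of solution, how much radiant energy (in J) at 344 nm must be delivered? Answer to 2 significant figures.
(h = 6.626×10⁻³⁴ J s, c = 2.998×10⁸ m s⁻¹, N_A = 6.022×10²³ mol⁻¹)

16 J

Product: (4.13×10⁻⁵ M)(0.166 L) = 6.856×10⁻⁶ mol.
Photons that must be absorbed: 6.856×10⁻⁶ / 0.145 = 4.728×10⁻⁵ mol.
Photon energy: hc/λ = 5.775×10⁻¹⁹ J; per mole, 3.478×10⁵ J mol⁻¹.
Energy required: 4.728×10⁻⁵ × 3.478×10⁵ = 16 J.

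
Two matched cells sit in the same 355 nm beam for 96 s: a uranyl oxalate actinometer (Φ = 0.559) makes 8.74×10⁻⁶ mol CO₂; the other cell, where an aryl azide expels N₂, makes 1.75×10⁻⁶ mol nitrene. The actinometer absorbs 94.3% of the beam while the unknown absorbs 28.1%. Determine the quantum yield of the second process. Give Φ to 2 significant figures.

Φ = 0.38

Photons absorbed by the actinometer: 8.74×10⁻⁶ / 0.559 = 1.564×10⁻⁵ mol.
Incident flux: 1.564×10⁻⁵ / 0.943 = 1.659×10⁻⁵ einstein.
Absorbed by unknown: 0.281 × 1.659×10⁻⁵ = 4.662×10⁻⁶ mol.
Φ(unknown) = 1.75×10⁻⁶ / 4.662×10⁻⁶ = 0.38.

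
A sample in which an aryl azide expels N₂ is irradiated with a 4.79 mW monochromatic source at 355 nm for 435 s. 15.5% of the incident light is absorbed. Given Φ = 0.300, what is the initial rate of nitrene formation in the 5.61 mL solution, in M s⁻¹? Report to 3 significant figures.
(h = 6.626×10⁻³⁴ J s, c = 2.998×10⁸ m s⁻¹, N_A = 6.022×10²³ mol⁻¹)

Photon energy at 355 nm: hc/λ = (6.626×10⁻³⁴)(2.998×10⁸)/(355×10⁻⁹) = 5.596×10⁻¹⁹ J.
Energy delivered: (4.79 mW)(435 s) = 2.084 J.
Photons incident: 2.084 / 5.596×10⁻¹⁹ = 3.724×10¹⁸, i.e. 3.724×10¹⁸/6.022×10²³ = 6.184×10⁻⁶ mol.
Photons absorbed: 0.155 × 6.184×10⁻⁶ = 9.585×10⁻⁷ mol.
Product formed: 0.300 × 9.585×10⁻⁷ = 2.876×10⁻⁷ mol.
Rate: 2.876×10⁻⁷ mol / (435 s × 0.00561 L) = 1.18×10⁻⁷ M s⁻¹.

1.18×10⁻⁷ M s⁻¹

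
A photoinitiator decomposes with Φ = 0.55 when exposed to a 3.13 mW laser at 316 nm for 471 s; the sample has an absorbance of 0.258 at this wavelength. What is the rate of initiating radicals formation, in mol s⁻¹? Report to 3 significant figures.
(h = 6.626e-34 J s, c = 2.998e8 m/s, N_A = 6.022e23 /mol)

2.04e-9 mol s⁻¹

Photon energy at 316 nm: hc/λ = (6.626e-34)(2.998e8)/(316e-9) = 6.286e-19 J.
Energy delivered: (3.13 mW)(471 s) = 1.474 J.
Photons incident: 1.474 / 6.286e-19 = 2.345e18, i.e. 2.345e18/6.022e23 = 3.894e-6 mol.
Fraction absorbed: 1 − 10^(−0.258) = 0.4479.
Photons absorbed: 0.4479 × 3.894e-6 = 1.744e-6 mol.
Product formed: 0.55 × 1.744e-6 = 9.592e-7 mol.
Rate: 9.592e-7 / 471 s = 2.04e-9 mol s⁻¹.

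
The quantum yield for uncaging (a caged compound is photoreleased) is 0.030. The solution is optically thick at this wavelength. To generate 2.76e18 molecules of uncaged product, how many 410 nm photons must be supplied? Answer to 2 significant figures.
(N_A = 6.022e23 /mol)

9.2e19 photons

Product: 2.76e18 / 6.022e23 = 4.583e-6 mol.
Photons that must be absorbed: 4.583e-6 / 0.030 = 1.528e-4 mol.
Photon count: 1.528e-4 × 6.022e23 = 9.2e19.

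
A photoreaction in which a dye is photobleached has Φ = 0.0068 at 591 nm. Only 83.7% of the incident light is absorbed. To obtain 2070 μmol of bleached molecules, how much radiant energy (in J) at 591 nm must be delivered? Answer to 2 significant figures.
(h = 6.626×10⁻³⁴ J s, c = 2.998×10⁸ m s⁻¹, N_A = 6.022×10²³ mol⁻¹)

7.4×10⁴ J

Product: 2070 μmol = 0.00207 mol.
Photons that must be absorbed: 0.00207 / 0.0068 = 0.3044 mol.
Incident photons needed: 0.3044 / 0.837 = 0.3637 mol.
Photon energy: hc/λ = 3.361×10⁻¹⁹ J; per mole, 2.024×10⁵ J mol⁻¹.
Energy required: 0.3637 × 2.024×10⁵ = 7.4×10⁴ J.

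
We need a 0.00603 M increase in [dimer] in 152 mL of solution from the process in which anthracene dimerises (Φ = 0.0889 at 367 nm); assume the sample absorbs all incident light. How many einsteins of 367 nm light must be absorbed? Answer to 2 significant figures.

Product: (0.00603 M)(0.152 L) = 9.166e-4 mol.
Photons that must be absorbed: 9.166e-4 / 0.0889 = 0.01031 mol.

0.010 einstein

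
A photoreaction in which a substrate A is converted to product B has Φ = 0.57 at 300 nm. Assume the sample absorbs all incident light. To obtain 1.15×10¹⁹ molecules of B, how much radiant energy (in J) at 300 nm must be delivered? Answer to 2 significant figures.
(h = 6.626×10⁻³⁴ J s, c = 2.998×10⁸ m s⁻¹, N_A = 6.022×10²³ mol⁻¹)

Product: 1.15×10¹⁹ / 6.022×10²³ = 1.910×10⁻⁵ mol.
Photons that must be absorbed: 1.910×10⁻⁵ / 0.57 = 3.351×10⁻⁵ mol.
Photon energy: hc/λ = 6.622×10⁻¹⁹ J; per mole, 3.988×10⁵ J mol⁻¹.
Energy required: 3.351×10⁻⁵ × 3.988×10⁵ = 13 J.

13 J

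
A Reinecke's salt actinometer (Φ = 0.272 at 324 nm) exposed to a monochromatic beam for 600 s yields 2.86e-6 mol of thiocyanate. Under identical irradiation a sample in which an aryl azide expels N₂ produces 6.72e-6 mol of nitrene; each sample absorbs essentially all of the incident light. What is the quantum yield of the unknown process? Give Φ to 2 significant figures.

Φ = 0.64

Photons absorbed by the actinometer: 2.86e-6 / 0.272 = 1.051e-5 mol.
Φ(unknown) = 6.72e-6 / 1.051e-5 = 0.64.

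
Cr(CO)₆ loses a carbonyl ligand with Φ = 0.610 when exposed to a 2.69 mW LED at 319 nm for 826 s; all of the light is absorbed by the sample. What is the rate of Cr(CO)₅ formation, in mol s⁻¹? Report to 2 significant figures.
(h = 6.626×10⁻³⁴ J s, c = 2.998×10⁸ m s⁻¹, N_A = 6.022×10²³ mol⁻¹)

Photon energy at 319 nm: hc/λ = (6.626×10⁻³⁴)(2.998×10⁸)/(319×10⁻⁹) = 6.227×10⁻¹⁹ J.
Energy delivered: (2.69 mW)(826 s) = 2.222 J.
Photons incident: 2.222 / 6.227×10⁻¹⁹ = 3.568×10¹⁸, i.e. 3.568×10¹⁸/6.022×10²³ = 5.925×10⁻⁶ mol.
Product formed: 0.610 × 5.925×10⁻⁶ = 3.614×10⁻⁶ mol.
Rate: 3.614×10⁻⁶ / 826 s = 4.4×10⁻⁹ mol s⁻¹.

4.4×10⁻⁹ mol s⁻¹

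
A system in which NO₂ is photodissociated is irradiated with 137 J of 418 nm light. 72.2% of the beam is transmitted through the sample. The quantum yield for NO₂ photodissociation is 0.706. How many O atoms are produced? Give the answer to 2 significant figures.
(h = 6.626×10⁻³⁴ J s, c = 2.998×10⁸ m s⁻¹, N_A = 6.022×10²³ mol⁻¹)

5.7×10¹⁹ atoms

Photon energy at 418 nm: hc/λ = (6.626×10⁻³⁴)(2.998×10⁸)/(418×10⁻⁹) = 4.752×10⁻¹⁹ J.
Photons incident: 137 / 4.752×10⁻¹⁹ = 2.883×10²⁰, i.e. 2.883×10²⁰/6.022×10²³ = 4.787×10⁻⁴ mol.
Fraction absorbed: 1 − 72.2/100 = 0.2780.
Photons absorbed: 0.2780 × 4.787×10⁻⁴ = 1.331×10⁻⁴ mol.
Product: Φ × n_abs = 0.706 × 1.331×10⁻⁴ = 9.397×10⁻⁵ mol.
As a count: 9.397×10⁻⁵ × 6.022×10²³ = 5.7×10¹⁹.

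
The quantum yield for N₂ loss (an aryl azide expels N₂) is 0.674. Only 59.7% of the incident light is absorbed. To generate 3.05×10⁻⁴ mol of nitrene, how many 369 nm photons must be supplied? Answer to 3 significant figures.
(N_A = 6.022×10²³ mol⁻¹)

Photons that must be absorbed: 3.05×10⁻⁴ / 0.674 = 4.525×10⁻⁴ mol.
Incident photons needed: 4.525×10⁻⁴ / 0.597 = 7.580×10⁻⁴ mol.
Photon count: 7.580×10⁻⁴ × 6.022×10²³ = 4.56×10²⁰.

4.56×10²⁰ photons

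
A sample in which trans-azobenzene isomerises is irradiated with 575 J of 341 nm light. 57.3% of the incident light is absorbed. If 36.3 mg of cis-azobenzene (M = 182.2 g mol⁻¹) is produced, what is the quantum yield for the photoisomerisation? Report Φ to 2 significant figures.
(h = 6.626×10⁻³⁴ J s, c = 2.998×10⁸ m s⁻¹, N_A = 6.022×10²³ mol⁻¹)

Product: 36.3 mg / 182.2 g mol⁻¹ = 1.992×10⁻⁴ mol.
Photon energy at 341 nm: hc/λ = (6.626×10⁻³⁴)(2.998×10⁸)/(341×10⁻⁹) = 5.825×10⁻¹⁹ J.
Photons incident: 575 / 5.825×10⁻¹⁹ = 9.871×10²⁰, i.e. 9.871×10²⁰/6.022×10²³ = 0.001639 mol.
Photons absorbed: 0.573 × 0.001639 = 9.391×10⁻⁴ mol.
Φ = 1.992×10⁻⁴ mol / 9.391×10⁻⁴ mol photons = 0.21.

Φ = 0.21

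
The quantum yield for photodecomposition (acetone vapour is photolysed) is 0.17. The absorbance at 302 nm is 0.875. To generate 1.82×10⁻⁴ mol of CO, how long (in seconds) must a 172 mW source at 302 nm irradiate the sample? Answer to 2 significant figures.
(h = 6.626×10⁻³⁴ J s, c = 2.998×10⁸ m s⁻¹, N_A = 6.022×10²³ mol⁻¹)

Photons that must be absorbed: 1.82×10⁻⁴ / 0.17 = 0.001071 mol.
Fraction absorbed: 1 − 10^(−0.875) = 0.8666.
Incident photons needed: 0.001071 / 0.8666 = 0.001236 mol.
Photon energy: hc/λ = 6.578×10⁻¹⁹ J; per mole, 3.961×10⁵ J mol⁻¹.
Energy required: 0.001236 × 3.961×10⁵ = 489.6 J.
Time: 489.6 J / 0.172 W = 2800 s.

t ≈ 2800 s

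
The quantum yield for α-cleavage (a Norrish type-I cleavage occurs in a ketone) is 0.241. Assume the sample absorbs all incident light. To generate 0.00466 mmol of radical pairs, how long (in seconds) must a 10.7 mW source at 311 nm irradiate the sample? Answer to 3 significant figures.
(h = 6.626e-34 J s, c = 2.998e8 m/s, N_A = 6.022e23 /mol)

t ≈ 695 s

Product: 0.00466 mmol = 4.66e-6 mol.
Photons that must be absorbed: 4.66e-6 / 0.241 = 1.934e-5 mol.
Photon energy: hc/λ = 6.387e-19 J; per mole, 3.846e5 J mol⁻¹.
Energy required: 1.934e-5 × 3.846e5 = 7.438 J.
Time: 7.438 J / 0.0107 W = 695 s.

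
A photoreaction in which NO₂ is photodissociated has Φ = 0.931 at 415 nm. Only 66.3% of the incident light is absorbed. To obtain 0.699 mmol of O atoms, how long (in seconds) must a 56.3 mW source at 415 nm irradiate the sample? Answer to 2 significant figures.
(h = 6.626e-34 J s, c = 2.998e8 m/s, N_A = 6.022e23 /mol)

t ≈ 5800 s

Product: 0.699 mmol = 6.99e-4 mol.
Photons that must be absorbed: 6.99e-4 / 0.931 = 7.508e-4 mol.
Incident photons needed: 7.508e-4 / 0.663 = 0.001132 mol.
Photon energy: hc/λ = 4.787e-19 J; per mole, 2.883e5 J mol⁻¹.
Energy required: 0.001132 × 2.883e5 = 326.4 J.
Time: 326.4 J / 0.0563 W = 5800 s.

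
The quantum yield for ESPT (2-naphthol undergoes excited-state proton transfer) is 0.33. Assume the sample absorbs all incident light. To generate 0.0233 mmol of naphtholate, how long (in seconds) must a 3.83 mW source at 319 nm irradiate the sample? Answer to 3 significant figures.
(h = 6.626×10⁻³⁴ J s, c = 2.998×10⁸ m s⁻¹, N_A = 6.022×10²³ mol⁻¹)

Product: 0.0233 mmol = 2.33×10⁻⁵ mol.
Photons that must be absorbed: 2.33×10⁻⁵ / 0.33 = 7.061×10⁻⁵ mol.
Photon energy: hc/λ = 6.227×10⁻¹⁹ J; per mole, 3.750×10⁵ J mol⁻¹.
Energy required: 7.061×10⁻⁵ × 3.750×10⁵ = 26.48 J.
Time: 26.48 J / 0.00383 W = 6910 s.

t ≈ 6910 s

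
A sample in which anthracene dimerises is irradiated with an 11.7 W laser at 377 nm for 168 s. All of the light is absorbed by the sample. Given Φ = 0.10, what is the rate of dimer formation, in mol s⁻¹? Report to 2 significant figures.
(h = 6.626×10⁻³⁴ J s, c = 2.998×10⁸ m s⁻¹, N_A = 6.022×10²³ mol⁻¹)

3.7×10⁻⁶ mol s⁻¹

Photon energy at 377 nm: hc/λ = (6.626×10⁻³⁴)(2.998×10⁸)/(377×10⁻⁹) = 5.269×10⁻¹⁹ J.
Energy delivered: (11.7 W)(168 s) = 1966 J.
Photons incident: 1966 / 5.269×10⁻¹⁹ = 3.731×10²¹, i.e. 3.731×10²¹/6.022×10²³ = 0.006196 mol.
Product formed: 0.10 × 0.006196 = 6.196×10⁻⁴ mol.
Rate: 6.196×10⁻⁴ / 168 s = 3.7×10⁻⁶ mol s⁻¹.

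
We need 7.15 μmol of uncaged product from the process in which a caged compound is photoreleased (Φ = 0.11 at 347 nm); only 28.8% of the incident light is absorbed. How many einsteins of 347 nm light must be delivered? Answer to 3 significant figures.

Product: 7.15 μmol = 7.15e-6 mol.
Photons that must be absorbed: 7.15e-6 / 0.11 = 6.500e-5 mol.
Incident photons needed: 6.500e-5 / 0.288 = 2.257e-4 mol.

2.26e-4 einstein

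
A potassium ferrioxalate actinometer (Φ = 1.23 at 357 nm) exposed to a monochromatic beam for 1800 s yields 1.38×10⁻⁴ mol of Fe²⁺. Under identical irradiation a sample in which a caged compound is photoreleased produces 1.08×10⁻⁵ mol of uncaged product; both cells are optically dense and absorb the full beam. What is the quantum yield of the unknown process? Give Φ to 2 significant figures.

Φ = 0.096

Photons absorbed by the actinometer: 1.38×10⁻⁴ / 1.23 = 1.122×10⁻⁴ mol.
Φ(unknown) = 1.08×10⁻⁵ / 1.122×10⁻⁴ = 0.096.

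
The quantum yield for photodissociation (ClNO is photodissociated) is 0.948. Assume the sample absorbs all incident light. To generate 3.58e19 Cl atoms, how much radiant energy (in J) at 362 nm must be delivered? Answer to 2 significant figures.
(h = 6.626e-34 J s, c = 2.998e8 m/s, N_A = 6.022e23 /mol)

Product: 3.58e19 / 6.022e23 = 5.945e-5 mol.
Photons that must be absorbed: 5.945e-5 / 0.948 = 6.271e-5 mol.
Photon energy: hc/λ = 5.487e-19 J; per mole, 3.304e5 J mol⁻¹.
Energy required: 6.271e-5 × 3.304e5 = 21 J.

21 J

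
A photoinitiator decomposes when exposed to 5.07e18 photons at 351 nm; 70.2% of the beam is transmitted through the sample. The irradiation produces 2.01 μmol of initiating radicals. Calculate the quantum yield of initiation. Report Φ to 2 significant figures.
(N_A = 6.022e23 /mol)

Product: 2.01 μmol = 2.01e-6 mol.
Moles of photons: 5.07e18 / 6.022e23 = 8.419e-6 mol.
Fraction absorbed: 1 − 70.2/100 = 0.2980.
Photons absorbed: 0.2980 × 8.419e-6 = 2.509e-6 mol.
Φ = 2.01e-6 mol / 2.509e-6 mol photons = 0.80.

Φ = 0.80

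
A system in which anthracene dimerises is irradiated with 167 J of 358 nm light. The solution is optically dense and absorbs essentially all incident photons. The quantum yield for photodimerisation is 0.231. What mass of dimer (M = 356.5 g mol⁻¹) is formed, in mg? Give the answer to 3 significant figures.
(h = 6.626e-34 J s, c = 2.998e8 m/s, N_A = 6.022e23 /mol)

Photon energy at 358 nm: hc/λ = (6.626e-34)(2.998e8)/(358e-9) = 5.549e-19 J.
Photons incident: 167 / 5.549e-19 = 3.010e20, i.e. 3.010e20/6.022e23 = 4.998e-4 mol.
Product: Φ × n_abs = 0.231 × 4.998e-4 = 1.155e-4 mol.
Mass: 1.155e-4 × 356.5 = 0.04118 g = 41.2 mg.

41.2 mg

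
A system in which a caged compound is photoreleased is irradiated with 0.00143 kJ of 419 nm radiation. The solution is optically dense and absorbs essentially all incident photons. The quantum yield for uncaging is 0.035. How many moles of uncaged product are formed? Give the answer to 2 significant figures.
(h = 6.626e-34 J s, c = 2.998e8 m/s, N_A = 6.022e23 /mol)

Photon energy at 419 nm: hc/λ = (6.626e-34)(2.998e8)/(419e-9) = 4.741e-19 J.
Incident energy: 0.00143 kJ = 1.43 J.
Photons incident: 1.43 / 4.741e-19 = 3.016e18, i.e. 3.016e18/6.022e23 = 5.008e-6 mol.
Product: Φ × n_abs = 0.035 × 5.008e-6 = 1.753e-7 mol.

1.8e-7 mol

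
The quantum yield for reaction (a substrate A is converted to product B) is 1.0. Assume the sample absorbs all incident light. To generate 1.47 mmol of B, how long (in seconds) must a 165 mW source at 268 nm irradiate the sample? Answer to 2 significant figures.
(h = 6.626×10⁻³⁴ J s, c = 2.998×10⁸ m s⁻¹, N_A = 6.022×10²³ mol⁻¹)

t ≈ 4000 s

Product: 1.47 mmol = 0.00147 mol.
Photons that must be absorbed: 0.00147 / 1.0 = 0.001470 mol.
Photon energy: hc/λ = 7.412×10⁻¹⁹ J; per mole, 4.464×10⁵ J mol⁻¹.
Energy required: 0.001470 × 4.464×10⁵ = 656.2 J.
Time: 656.2 J / 0.165 W = 4000 s.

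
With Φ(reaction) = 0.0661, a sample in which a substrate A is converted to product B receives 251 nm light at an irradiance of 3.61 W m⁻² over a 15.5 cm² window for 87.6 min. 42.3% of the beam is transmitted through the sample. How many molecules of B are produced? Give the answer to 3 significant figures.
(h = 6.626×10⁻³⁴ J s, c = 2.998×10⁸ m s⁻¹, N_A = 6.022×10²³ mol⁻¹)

1.42×10¹⁸ molecules

Photon energy at 251 nm: hc/λ = (6.626×10⁻³⁴)(2.998×10⁸)/(251×10⁻⁹) = 7.914×10⁻¹⁹ J.
Energy delivered: (3.61 W m⁻²)(15.5×10⁻⁴ m²)(5256 s) = 29.41 J.
Photons incident: 29.41 / 7.914×10⁻¹⁹ = 3.716×10¹⁹, i.e. 3.716×10¹⁹/6.022×10²³ = 6.171×10⁻⁵ mol.
Fraction absorbed: 1 − 42.3/100 = 0.5770.
Photons absorbed: 0.5770 × 6.171×10⁻⁵ = 3.561×10⁻⁵ mol.
Product: Φ × n_abs = 0.0661 × 3.561×10⁻⁵ = 2.354×10⁻⁶ mol.
As a count: 2.354×10⁻⁶ × 6.022×10²³ = 1.42×10¹⁸.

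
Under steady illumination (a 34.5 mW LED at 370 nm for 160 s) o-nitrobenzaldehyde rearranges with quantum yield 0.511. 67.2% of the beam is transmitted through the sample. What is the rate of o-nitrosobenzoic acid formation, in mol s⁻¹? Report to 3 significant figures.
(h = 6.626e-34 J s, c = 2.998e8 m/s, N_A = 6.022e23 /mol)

1.79e-8 mol s⁻¹

Photon energy at 370 nm: hc/λ = (6.626e-34)(2.998e8)/(370e-9) = 5.369e-19 J.
Energy delivered: (34.5 mW)(160 s) = 5.520 J.
Photons incident: 5.520 / 5.369e-19 = 1.028e19, i.e. 1.028e19/6.022e23 = 1.707e-5 mol.
Fraction absorbed: 1 − 67.2/100 = 0.3280.
Photons absorbed: 0.3280 × 1.707e-5 = 5.599e-6 mol.
Product formed: 0.511 × 5.599e-6 = 2.861e-6 mol.
Rate: 2.861e-6 / 160 s = 1.79e-8 mol s⁻¹.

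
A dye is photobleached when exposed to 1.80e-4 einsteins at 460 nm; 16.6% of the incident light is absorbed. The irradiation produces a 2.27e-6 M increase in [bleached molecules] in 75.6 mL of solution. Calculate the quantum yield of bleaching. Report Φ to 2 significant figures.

Φ = 0.0057

Product: (2.27e-6 M)(0.0756 L) = 1.716e-7 mol.
Photons absorbed: 0.166 × 1.80e-4 = 2.988e-5 mol.
Φ = 1.716e-7 mol / 2.988e-5 mol photons = 0.0057.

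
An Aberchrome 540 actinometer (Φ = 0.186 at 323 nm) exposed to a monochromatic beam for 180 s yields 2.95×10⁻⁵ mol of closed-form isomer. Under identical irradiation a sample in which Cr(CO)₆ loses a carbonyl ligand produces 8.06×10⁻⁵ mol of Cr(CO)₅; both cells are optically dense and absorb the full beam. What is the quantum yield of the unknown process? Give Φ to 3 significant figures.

Φ = 0.508

Photons absorbed by the actinometer: 2.95×10⁻⁵ / 0.186 = 1.586×10⁻⁴ mol.
Φ(unknown) = 8.06×10⁻⁵ / 1.586×10⁻⁴ = 0.508.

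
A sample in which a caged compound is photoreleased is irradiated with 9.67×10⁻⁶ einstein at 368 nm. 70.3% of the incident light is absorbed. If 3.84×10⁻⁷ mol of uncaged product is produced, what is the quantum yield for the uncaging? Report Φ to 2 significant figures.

Φ = 0.056

Photons absorbed: 0.703 × 9.67×10⁻⁶ = 6.798×10⁻⁶ mol.
Φ = 3.84×10⁻⁷ mol / 6.798×10⁻⁶ mol photons = 0.056.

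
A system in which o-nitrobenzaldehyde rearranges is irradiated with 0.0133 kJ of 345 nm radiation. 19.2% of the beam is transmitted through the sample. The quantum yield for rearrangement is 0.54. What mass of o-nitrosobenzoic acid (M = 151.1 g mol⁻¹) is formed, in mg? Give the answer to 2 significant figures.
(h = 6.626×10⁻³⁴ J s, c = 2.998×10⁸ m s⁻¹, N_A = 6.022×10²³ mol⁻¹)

Photon energy at 345 nm: hc/λ = (6.626×10⁻³⁴)(2.998×10⁸)/(345×10⁻⁹) = 5.758×10⁻¹⁹ J.
Incident energy: 0.0133 kJ = 13.3 J.
Photons incident: 13.3 / 5.758×10⁻¹⁹ = 2.310×10¹⁹, i.e. 2.310×10¹⁹/6.022×10²³ = 3.836×10⁻⁵ mol.
Fraction absorbed: 1 − 19.2/100 = 0.8080.
Photons absorbed: 0.8080 × 3.836×10⁻⁵ = 3.099×10⁻⁵ mol.
Product: Φ × n_abs = 0.54 × 3.099×10⁻⁵ = 1.673×10⁻⁵ mol.
Mass: 1.673×10⁻⁵ × 151.1 = 0.002528 g = 2.5 mg.

2.5 mg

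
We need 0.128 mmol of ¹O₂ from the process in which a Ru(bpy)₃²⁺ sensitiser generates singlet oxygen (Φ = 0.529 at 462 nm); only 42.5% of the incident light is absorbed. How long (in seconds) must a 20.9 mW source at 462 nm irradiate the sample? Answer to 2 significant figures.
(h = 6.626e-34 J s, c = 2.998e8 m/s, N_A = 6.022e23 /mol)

t ≈ 7100 s

Product: 0.128 mmol = 1.28e-4 mol.
Photons that must be absorbed: 1.28e-4 / 0.529 = 2.420e-4 mol.
Incident photons needed: 2.420e-4 / 0.425 = 5.694e-4 mol.
Photon energy: hc/λ = 4.300e-19 J; per mole, 2.589e5 J mol⁻¹.
Energy required: 5.694e-4 × 2.589e5 = 147.4 J.
Time: 147.4 J / 0.0209 W = 7100 s.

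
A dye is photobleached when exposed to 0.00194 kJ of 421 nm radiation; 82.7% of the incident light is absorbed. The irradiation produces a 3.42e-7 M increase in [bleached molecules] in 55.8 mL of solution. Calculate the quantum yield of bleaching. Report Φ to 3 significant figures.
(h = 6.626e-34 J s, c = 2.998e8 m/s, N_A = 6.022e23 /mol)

Φ = 0.00338

Product: (3.42e-7 M)(0.0558 L) = 1.908e-8 mol.
Photon energy at 421 nm: hc/λ = (6.626e-34)(2.998e8)/(421e-9) = 4.718e-19 J.
Incident energy: 0.00194 kJ = 1.94 J.
Photons incident: 1.94 / 4.718e-19 = 4.112e18, i.e. 4.112e18/6.022e23 = 6.828e-6 mol.
Photons absorbed: 0.827 × 6.828e-6 = 5.647e-6 mol.
Φ = 1.908e-8 mol / 5.647e-6 mol photons = 0.00338.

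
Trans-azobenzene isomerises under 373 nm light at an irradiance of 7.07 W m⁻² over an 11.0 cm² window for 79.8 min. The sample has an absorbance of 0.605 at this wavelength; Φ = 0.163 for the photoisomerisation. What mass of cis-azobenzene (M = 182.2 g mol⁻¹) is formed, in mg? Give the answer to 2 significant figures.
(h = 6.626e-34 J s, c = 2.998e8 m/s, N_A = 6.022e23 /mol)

Photon energy at 373 nm: hc/λ = (6.626e-34)(2.998e8)/(373e-9) = 5.326e-19 J.
Energy delivered: (7.07 W m⁻²)(11.0e-4 m²)(4788 s) = 37.24 J.
Photons incident: 37.24 / 5.326e-19 = 6.992e19, i.e. 6.992e19/6.022e23 = 1.161e-4 mol.
Fraction absorbed: 1 − 10^(−0.605) = 0.7517.
Photons absorbed: 0.7517 × 1.161e-4 = 8.727e-5 mol.
Product: Φ × n_abs = 0.163 × 8.727e-5 = 1.423e-5 mol.
Mass: 1.423e-5 × 182.2 = 0.002593 g = 2.6 mg.

2.6 mg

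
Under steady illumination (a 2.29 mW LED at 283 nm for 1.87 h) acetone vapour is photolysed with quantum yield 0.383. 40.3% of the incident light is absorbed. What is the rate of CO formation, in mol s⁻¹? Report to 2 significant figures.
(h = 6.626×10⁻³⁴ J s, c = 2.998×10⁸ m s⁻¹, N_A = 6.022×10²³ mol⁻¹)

Photon energy at 283 nm: hc/λ = (6.626×10⁻³⁴)(2.998×10⁸)/(283×10⁻⁹) = 7.019×10⁻¹⁹ J.
Energy delivered: (2.29 mW)(6732 s) = 15.42 J.
Photons incident: 15.42 / 7.019×10⁻¹⁹ = 2.197×10¹⁹, i.e. 2.197×10¹⁹/6.022×10²³ = 3.648×10⁻⁵ mol.
Photons absorbed: 0.403 × 3.648×10⁻⁵ = 1.470×10⁻⁵ mol.
Product formed: 0.383 × 1.470×10⁻⁵ = 5.630×10⁻⁶ mol.
Rate: 5.630×10⁻⁶ / 6732 s = 8.4×10⁻¹⁰ mol s⁻¹.

8.4×10⁻¹⁰ mol s⁻¹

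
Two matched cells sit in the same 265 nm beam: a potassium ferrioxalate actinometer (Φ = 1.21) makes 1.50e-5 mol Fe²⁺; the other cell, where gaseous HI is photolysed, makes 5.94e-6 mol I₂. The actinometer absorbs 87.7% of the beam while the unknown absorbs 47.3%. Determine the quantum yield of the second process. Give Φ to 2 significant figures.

Photons absorbed by the actinometer: 1.50e-5 / 1.21 = 1.240e-5 mol.
Incident flux: 1.240e-5 / 0.877 = 1.414e-5 einstein.
Absorbed by unknown: 0.473 × 1.414e-5 = 6.688e-6 mol.
Φ(unknown) = 5.94e-6 / 6.688e-6 = 0.89.

Φ = 0.89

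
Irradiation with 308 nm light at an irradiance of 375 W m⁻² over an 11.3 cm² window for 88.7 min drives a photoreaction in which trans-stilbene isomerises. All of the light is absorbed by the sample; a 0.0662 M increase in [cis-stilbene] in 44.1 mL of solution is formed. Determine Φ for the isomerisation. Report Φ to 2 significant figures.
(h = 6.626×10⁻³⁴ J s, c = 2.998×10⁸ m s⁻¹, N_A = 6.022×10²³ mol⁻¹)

Product: (0.0662 M)(0.0441 L) = 0.002919 mol.
Photon energy at 308 nm: hc/λ = (6.626×10⁻³⁴)(2.998×10⁸)/(308×10⁻⁹) = 6.450×10⁻¹⁹ J.
Energy delivered: (375 W m⁻²)(11.3×10⁻⁴ m²)(5322 s) = 2255 J.
Photons incident: 2255 / 6.450×10⁻¹⁹ = 3.496×10²¹, i.e. 3.496×10²¹/6.022×10²³ = 0.005805 mol.
Φ = 0.002919 mol / 0.005805 mol photons = 0.50.

Φ = 0.50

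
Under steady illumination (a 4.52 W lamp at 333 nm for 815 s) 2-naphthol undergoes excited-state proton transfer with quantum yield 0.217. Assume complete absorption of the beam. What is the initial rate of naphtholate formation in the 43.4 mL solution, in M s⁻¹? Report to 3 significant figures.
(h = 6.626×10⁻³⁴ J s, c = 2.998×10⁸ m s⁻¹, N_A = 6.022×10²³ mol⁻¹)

Photon energy at 333 nm: hc/λ = (6.626×10⁻³⁴)(2.998×10⁸)/(333×10⁻⁹) = 5.965×10⁻¹⁹ J.
Energy delivered: (4.52 W)(815 s) = 3684 J.
Photons incident: 3684 / 5.965×10⁻¹⁹ = 6.176×10²¹, i.e. 6.176×10²¹/6.022×10²³ = 0.01026 mol.
Product formed: 0.217 × 0.01026 = 0.002226 mol.
Rate: 0.002226 mol / (815 s × 0.0434 L) = 6.29×10⁻⁵ M s⁻¹.

6.29×10⁻⁵ M s⁻¹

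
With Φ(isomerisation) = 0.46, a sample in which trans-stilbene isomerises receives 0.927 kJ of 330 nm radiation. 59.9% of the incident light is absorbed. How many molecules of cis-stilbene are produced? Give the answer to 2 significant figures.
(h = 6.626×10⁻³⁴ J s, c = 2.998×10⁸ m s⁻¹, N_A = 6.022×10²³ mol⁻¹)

4.2×10²⁰ molecules

Photon energy at 330 nm: hc/λ = (6.626×10⁻³⁴)(2.998×10⁸)/(330×10⁻⁹) = 6.020×10⁻¹⁹ J.
Incident energy: 0.927 kJ = 927 J.
Photons incident: 927 / 6.020×10⁻¹⁹ = 1.540×10²¹, i.e. 1.540×10²¹/6.022×10²³ = 0.002557 mol.
Photons absorbed: 0.599 × 0.002557 = 0.001532 mol.
Product: Φ × n_abs = 0.46 × 0.001532 = 7.047×10⁻⁴ mol.
As a count: 7.047×10⁻⁴ × 6.022×10²³ = 4.2×10²⁰.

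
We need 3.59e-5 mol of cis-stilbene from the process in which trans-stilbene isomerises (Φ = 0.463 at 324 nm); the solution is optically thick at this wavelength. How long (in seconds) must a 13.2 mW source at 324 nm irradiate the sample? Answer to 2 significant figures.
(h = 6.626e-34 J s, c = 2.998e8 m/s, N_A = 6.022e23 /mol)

t ≈ 2200 s

Photons that must be absorbed: 3.59e-5 / 0.463 = 7.754e-5 mol.
Photon energy: hc/λ = 6.131e-19 J; per mole, 3.692e5 J mol⁻¹.
Energy required: 7.754e-5 × 3.692e5 = 28.63 J.
Time: 28.63 J / 0.0132 W = 2200 s.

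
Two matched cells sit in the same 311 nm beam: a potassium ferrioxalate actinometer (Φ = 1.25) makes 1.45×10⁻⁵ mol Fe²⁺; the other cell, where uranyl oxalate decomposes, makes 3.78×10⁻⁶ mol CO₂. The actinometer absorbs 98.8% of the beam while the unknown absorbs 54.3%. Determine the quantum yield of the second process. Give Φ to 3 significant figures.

Photons absorbed by the actinometer: 1.45×10⁻⁵ / 1.25 = 1.160×10⁻⁵ mol.
Incident flux: 1.160×10⁻⁵ / 0.988 = 1.174×10⁻⁵ einstein.
Absorbed by unknown: 0.543 × 1.174×10⁻⁵ = 6.375×10⁻⁶ mol.
Φ(unknown) = 3.78×10⁻⁶ / 6.375×10⁻⁶ = 0.593.

Φ = 0.593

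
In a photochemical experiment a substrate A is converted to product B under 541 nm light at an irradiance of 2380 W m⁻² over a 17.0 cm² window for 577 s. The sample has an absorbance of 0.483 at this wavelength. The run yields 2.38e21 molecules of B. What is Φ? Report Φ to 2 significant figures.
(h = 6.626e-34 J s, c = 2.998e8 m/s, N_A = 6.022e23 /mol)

Φ = 0.56

Product: 2.38e21 / 6.022e23 = 0.003952 mol.
Photon energy at 541 nm: hc/λ = (6.626e-34)(2.998e8)/(541e-9) = 3.672e-19 J.
Energy delivered: (2380 W m⁻²)(17.0e-4 m²)(577 s) = 2335 J.
Photons incident: 2335 / 3.672e-19 = 6.359e21, i.e. 6.359e21/6.022e23 = 0.01056 mol.
Fraction absorbed: 1 − 10^(−0.483) = 0.6711.
Photons absorbed: 0.6711 × 0.01056 = 0.007087 mol.
Φ = 0.003952 mol / 0.007087 mol photons = 0.56.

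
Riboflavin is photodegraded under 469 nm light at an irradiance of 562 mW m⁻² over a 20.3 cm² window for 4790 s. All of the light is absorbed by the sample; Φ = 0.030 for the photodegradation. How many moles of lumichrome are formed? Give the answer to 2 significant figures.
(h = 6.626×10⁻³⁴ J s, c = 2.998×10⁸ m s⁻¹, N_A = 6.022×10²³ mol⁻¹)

Photon energy at 469 nm: hc/λ = (6.626×10⁻³⁴)(2.998×10⁸)/(469×10⁻⁹) = 4.236×10⁻¹⁹ J.
Energy delivered: (562 mW m⁻²)(20.3×10⁻⁴ m²)(4790 s) = 5.465 J.
Photons incident: 5.465 / 4.236×10⁻¹⁹ = 1.290×10¹⁹, i.e. 1.290×10¹⁹/6.022×10²³ = 2.142×10⁻⁵ mol.
Product: Φ × n_abs = 0.030 × 2.142×10⁻⁵ = 6.426×10⁻⁷ mol.

6.4×10⁻⁷ mol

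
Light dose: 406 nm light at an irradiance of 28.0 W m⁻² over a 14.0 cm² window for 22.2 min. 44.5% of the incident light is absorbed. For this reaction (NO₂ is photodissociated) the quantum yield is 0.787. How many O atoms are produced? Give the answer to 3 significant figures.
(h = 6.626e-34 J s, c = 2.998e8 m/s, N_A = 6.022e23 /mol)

3.74e19 atoms

Photon energy at 406 nm: hc/λ = (6.626e-34)(2.998e8)/(406e-9) = 4.893e-19 J.
Energy delivered: (28.0 W m⁻²)(14.0e-4 m²)(1332 s) = 52.21 J.
Photons incident: 52.21 / 4.893e-19 = 1.067e20, i.e. 1.067e20/6.022e23 = 1.772e-4 mol.
Photons absorbed: 0.445 × 1.772e-4 = 7.885e-5 mol.
Product: Φ × n_abs = 0.787 × 7.885e-5 = 6.205e-5 mol.
As a count: 6.205e-5 × 6.022e23 = 3.74e19.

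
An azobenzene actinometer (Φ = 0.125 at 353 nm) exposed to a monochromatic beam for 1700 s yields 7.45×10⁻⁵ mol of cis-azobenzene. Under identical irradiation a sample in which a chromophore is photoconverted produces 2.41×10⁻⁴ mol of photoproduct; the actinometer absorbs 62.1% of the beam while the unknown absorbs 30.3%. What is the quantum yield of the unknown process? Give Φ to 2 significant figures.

Photons absorbed by the actinometer: 7.45×10⁻⁵ / 0.125 = 5.960×10⁻⁴ mol.
Incident flux: 5.960×10⁻⁴ / 0.621 = 9.597×10⁻⁴ einstein.
Absorbed by unknown: 0.303 × 9.597×10⁻⁴ = 2.908×10⁻⁴ mol.
Φ(unknown) = 2.41×10⁻⁴ / 2.908×10⁻⁴ = 0.83.

Φ = 0.83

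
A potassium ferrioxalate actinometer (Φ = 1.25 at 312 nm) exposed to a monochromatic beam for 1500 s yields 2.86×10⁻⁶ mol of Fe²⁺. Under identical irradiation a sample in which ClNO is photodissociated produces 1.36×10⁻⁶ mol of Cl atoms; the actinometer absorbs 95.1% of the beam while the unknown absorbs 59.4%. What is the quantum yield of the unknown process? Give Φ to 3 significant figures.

Φ = 0.952

Photons absorbed by the actinometer: 2.86×10⁻⁶ / 1.25 = 2.288×10⁻⁶ mol.
Incident flux: 2.288×10⁻⁶ / 0.951 = 2.406×10⁻⁶ einstein.
Absorbed by unknown: 0.594 × 2.406×10⁻⁶ = 1.429×10⁻⁶ mol.
Φ(unknown) = 1.36×10⁻⁶ / 1.429×10⁻⁶ = 0.952.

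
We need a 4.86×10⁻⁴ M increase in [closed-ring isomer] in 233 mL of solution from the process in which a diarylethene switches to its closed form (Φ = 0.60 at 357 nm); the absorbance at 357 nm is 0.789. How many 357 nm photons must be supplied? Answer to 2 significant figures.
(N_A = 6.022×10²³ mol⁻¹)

Product: (4.86×10⁻⁴ M)(0.233 L) = 1.132×10⁻⁴ mol.
Photons that must be absorbed: 1.132×10⁻⁴ / 0.60 = 1.887×10⁻⁴ mol.
Fraction absorbed: 1 − 10^(−0.789) = 0.8374.
Incident photons needed: 1.887×10⁻⁴ / 0.8374 = 2.253×10⁻⁴ mol.
Photon count: 2.253×10⁻⁴ × 6.022×10²³ = 1.4×10²⁰.

1.4×10²⁰ photons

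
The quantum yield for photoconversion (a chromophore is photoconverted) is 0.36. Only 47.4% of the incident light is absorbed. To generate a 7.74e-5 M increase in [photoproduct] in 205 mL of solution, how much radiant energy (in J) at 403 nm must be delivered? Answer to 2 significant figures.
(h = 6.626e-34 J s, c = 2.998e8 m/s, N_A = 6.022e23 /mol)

Product: (7.74e-5 M)(0.205 L) = 1.587e-5 mol.
Photons that must be absorbed: 1.587e-5 / 0.36 = 4.408e-5 mol.
Incident photons needed: 4.408e-5 / 0.474 = 9.300e-5 mol.
Photon energy: hc/λ = 4.929e-19 J; per mole, 2.968e5 J mol⁻¹.
Energy required: 9.300e-5 × 2.968e5 = 28 J.

28 J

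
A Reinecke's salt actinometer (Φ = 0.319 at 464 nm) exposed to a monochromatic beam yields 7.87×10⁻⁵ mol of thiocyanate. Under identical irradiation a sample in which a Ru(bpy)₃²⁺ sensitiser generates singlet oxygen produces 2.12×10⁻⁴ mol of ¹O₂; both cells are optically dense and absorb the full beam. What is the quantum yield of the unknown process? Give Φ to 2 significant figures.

Φ = 0.86

Photons absorbed by the actinometer: 7.87×10⁻⁵ / 0.319 = 2.467×10⁻⁴ mol.
Φ(unknown) = 2.12×10⁻⁴ / 2.467×10⁻⁴ = 0.86.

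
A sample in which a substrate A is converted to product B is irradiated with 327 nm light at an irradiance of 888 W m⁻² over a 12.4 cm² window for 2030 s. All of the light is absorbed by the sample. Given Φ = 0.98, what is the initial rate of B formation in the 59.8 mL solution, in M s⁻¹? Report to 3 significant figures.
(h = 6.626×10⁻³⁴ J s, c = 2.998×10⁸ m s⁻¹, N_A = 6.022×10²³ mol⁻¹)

4.93×10⁻⁵ M s⁻¹

Photon energy at 327 nm: hc/λ = (6.626×10⁻³⁴)(2.998×10⁸)/(327×10⁻⁹) = 6.075×10⁻¹⁹ J.
Energy delivered: (888 W m⁻²)(12.4×10⁻⁴ m²)(2030 s) = 2235 J.
Photons incident: 2235 / 6.075×10⁻¹⁹ = 3.679×10²¹, i.e. 3.679×10²¹/6.022×10²³ = 0.006109 mol.
Product formed: 0.98 × 0.006109 = 0.005987 mol.
Rate: 0.005987 mol / (2030 s × 0.0598 L) = 4.93×10⁻⁵ M s⁻¹.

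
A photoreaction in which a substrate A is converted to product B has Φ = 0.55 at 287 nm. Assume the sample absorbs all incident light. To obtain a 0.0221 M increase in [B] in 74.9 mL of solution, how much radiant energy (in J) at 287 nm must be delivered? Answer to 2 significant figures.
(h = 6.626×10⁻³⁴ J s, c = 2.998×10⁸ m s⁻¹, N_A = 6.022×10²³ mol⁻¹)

Product: (0.0221 M)(0.0749 L) = 0.001655 mol.
Photons that must be absorbed: 0.001655 / 0.55 = 0.003009 mol.
Photon energy: hc/λ = 6.922×10⁻¹⁹ J; per mole, 4.168×10⁵ J mol⁻¹.
Energy required: 0.003009 × 4.168×10⁵ = 1300 J.

1300 J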